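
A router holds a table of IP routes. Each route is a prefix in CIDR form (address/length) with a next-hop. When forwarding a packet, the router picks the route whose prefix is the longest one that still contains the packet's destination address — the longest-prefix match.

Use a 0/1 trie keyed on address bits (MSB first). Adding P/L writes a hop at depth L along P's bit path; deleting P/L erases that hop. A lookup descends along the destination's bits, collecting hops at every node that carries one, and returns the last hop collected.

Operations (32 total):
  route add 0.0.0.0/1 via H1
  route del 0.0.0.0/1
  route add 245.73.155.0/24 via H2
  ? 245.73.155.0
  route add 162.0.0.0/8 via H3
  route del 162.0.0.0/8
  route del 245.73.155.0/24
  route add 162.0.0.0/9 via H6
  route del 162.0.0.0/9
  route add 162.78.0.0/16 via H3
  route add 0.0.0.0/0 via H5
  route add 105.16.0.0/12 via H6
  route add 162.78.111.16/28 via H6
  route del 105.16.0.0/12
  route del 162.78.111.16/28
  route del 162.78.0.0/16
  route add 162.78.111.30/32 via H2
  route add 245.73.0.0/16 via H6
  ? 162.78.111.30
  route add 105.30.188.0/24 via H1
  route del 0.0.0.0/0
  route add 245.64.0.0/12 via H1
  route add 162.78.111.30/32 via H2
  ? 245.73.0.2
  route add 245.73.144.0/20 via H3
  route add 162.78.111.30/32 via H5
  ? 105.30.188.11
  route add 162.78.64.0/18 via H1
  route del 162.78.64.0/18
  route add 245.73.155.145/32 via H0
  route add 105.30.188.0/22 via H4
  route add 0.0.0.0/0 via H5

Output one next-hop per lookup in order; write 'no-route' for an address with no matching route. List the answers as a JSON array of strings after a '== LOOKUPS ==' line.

Apply in order:
  add 0.0.0.0/1 -> H1 at depth 1
  - 0.0.0.0/1 clear@1
  add 245.73.155.0/24 -> H2 at depth 24
  Q 245.73.155.0: descend 111101010100100110011011 ; hops seen [H2] ; pick H2
  add 162.0.0.0/8 -> H3 at depth 8
  - 162.0.0.0/8 clear@8
  - 245.73.155.0/24 clear@24
  add 162.0.0.0/9 -> H6 at depth 9
  - 162.0.0.0/9 clear@9
  add 162.78.0.0/16 -> H3 at depth 16
  add 0.0.0.0/0 -> H5 at depth 0
  add 105.16.0.0/12 -> H6 at depth 12
  add 162.78.111.16/28 -> H6 at depth 28
  - 105.16.0.0/12 clear@12
  - 162.78.111.16/28 clear@28
  - 162.78.0.0/16 clear@16
  add 162.78.111.30/32 -> H2 at depth 32
  add 245.73.0.0/16 -> H6 at depth 16
  Q 162.78.111.30: descend 10100010010011100110111100011110 ; hops seen [H5,H2] ; pick H2
  add 105.30.188.0/24 -> H1 at depth 24
  - 0.0.0.0/0 clear@0
  add 245.64.0.0/12 -> H1 at depth 12
  add 162.78.111.30/32 -> H2 at depth 32
  Q 245.73.0.2: descend 1111010101001001 ; hops seen [H1,H6] ; pick H6
  add 245.73.144.0/20 -> H3 at depth 20
  add 162.78.111.30/32 -> H5 at depth 32
  Q 105.30.188.11: descend 011010010001111010111100 ; hops seen [H1] ; pick H1
  add 162.78.64.0/18 -> H1 at depth 18
  - 162.78.64.0/18 clear@18
  add 245.73.155.145/32 -> H0 at depth 32
  add 105.30.188.0/22 -> H4 at depth 22
  add 0.0.0.0/0 -> H5 at depth 0

== LOOKUPS ==
["H2","H2","H6","H1"]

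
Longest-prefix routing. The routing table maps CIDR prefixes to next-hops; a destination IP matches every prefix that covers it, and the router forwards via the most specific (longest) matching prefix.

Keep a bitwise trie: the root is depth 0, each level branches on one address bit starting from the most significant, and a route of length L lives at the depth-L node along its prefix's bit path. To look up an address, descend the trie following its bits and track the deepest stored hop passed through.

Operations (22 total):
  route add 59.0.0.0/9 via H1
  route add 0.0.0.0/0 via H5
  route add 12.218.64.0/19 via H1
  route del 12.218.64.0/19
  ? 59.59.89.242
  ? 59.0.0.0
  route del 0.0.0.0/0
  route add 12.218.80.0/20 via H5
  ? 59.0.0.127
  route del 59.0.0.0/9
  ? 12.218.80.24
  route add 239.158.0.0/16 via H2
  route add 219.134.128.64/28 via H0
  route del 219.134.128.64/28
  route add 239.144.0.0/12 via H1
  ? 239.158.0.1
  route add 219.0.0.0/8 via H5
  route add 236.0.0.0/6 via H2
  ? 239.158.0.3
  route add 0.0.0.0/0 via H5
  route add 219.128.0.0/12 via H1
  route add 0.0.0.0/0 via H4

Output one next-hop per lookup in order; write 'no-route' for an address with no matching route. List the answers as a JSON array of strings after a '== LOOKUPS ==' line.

Trace:
  + 59.0.0.0/9 (H1) depth=9
  + 0.0.0.0/0 (H5) depth=0
  + 12.218.64.0/19 (H1) depth=19
  del 12.218.64.0/19 (clear depth 19)
  Q 59.59.89.242: descend 001110110 ; hops seen [H5,H1] ; pick H1
  Q 59.0.0.0: descend 001110110 ; hops seen [H5,H1] ; pick H1
  del 0.0.0.0/0 (clear depth 0)
  + 12.218.80.0/20 (H5) depth=20
  Q 59.0.0.127: descend 001110110 ; hops seen [H1] ; pick H1
  del 59.0.0.0/9 (clear depth 9)
  Q 12.218.80.24: descend 00001100110110100101 ; hops seen [H5] ; pick H5
  + 239.158.0.0/16 (H2) depth=16
  + 219.134.128.64/28 (H0) depth=28
  del 219.134.128.64/28 (clear depth 28)
  + 239.144.0.0/12 (H1) depth=12
  Q 239.158.0.1: descend 1110111110011110 ; hops seen [H1,H2] ; pick H2
  + 219.0.0.0/8 (H5) depth=8
  + 236.0.0.0/6 (H2) depth=6
  Q 239.158.0.3: descend 1110111110011110 ; hops seen [H2,H1,H2] ; pick H2
  + 0.0.0.0/0 (H5) depth=0
  + 219.128.0.0/12 (H1) depth=12
  + 0.0.0.0/0 (H4) depth=0

== LOOKUPS ==
["H1","H1","H1","H5","H2","H2"]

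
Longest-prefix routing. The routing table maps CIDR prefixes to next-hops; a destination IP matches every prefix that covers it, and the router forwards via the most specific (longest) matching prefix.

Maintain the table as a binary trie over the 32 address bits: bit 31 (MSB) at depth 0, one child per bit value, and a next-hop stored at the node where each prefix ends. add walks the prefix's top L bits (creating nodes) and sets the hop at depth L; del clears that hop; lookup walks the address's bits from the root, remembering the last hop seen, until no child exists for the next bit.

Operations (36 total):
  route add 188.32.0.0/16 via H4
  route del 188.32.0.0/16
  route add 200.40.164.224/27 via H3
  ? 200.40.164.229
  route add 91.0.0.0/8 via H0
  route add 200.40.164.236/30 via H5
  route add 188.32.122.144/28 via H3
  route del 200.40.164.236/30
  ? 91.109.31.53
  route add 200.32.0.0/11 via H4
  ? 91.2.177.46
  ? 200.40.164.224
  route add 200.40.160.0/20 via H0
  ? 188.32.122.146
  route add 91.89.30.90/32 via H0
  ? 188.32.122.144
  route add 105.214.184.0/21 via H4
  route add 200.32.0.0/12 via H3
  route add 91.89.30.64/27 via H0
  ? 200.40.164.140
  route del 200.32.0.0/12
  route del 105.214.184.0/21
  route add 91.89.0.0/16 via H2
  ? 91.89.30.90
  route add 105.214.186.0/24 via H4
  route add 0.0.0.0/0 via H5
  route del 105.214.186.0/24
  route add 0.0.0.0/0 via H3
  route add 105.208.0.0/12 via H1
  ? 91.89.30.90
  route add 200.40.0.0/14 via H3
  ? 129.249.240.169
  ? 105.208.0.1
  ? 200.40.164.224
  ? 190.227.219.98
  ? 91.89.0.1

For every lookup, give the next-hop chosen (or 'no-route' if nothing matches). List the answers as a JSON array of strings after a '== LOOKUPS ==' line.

Trace:
  add 188.32.0.0/16 -> H4 at depth 16
  - 188.32.0.0/16 clear@16
  add 200.40.164.224/27 -> H3 at depth 27
  ? 200.40.164.229  path d0:-→d1:-→d2:-→d3:-→d4:-→d5:-→d6:-→d7:-→d8:-→d9:-→d10:-→d11:-→d12:-→d13:-→d14:-→d15:-→d16:-→d17:-→d18:-→d19:-→d20:-→d21:-→d22:-→d23:-→d24:-→d25:-→d26:-→d27:H3  best=H3
  add 91.0.0.0/8 -> H0 at depth 8
  add 200.40.164.236/30 -> H5 at depth 30
  add 188.32.122.144/28 -> H3 at depth 28
  - 200.40.164.236/30 clear@30
  ? 91.109.31.53  path d0:-→d1:-→d2:-→d3:-→d4:-→d5:-→d6:-→d7:-→d8:H0  best=H0
  add 200.32.0.0/11 -> H4 at depth 11
  ? 91.2.177.46  path d0:-→d1:-→d2:-→d3:-→d4:-→d5:-→d6:-→d7:-→d8:H0  best=H0
  ? 200.40.164.224  path d0:-→d1:-→d2:-→d3:-→d4:-→d5:-→d6:-→d7:-→d8:-→d9:-→d10:-→d11:H4→d12:-→d13:-→d14:-→d15:-→d16:-→d17:-→d18:-→d19:-→d20:-→d21:-→d22:-→d23:-→d24:-→d25:-→d26:-→d27:H3→d28:-  best=H3
  add 200.40.160.0/20 -> H0 at depth 20
  ? 188.32.122.146  path d0:-→d1:-→d2:-→d3:-→d4:-→d5:-→d6:-→d7:-→d8:-→d9:-→d10:-→d11:-→d12:-→d13:-→d14:-→d15:-→d16:-→d17:-→d18:-→d19:-→d20:-→d21:-→d22:-→d23:-→d24:-→d25:-→d26:-→d27:-→d28:H3  best=H3
  add 91.89.30.90/32 -> H0 at depth 32
  ? 188.32.122.144  path d0:-→d1:-→d2:-→d3:-→d4:-→d5:-→d6:-→d7:-→d8:-→d9:-→d10:-→d11:-→d12:-→d13:-→d14:-→d15:-→d16:-→d17:-→d18:-→d19:-→d20:-→d21:-→d22:-→d23:-→d24:-→d25:-→d26:-→d27:-→d28:H3  best=H3
  add 105.214.184.0/21 -> H4 at depth 21
  add 200.32.0.0/12 -> H3 at depth 12
  add 91.89.30.64/27 -> H0 at depth 27
  ? 200.40.164.140  path d0:-→d1:-→d2:-→d3:-→d4:-→d5:-→d6:-→d7:-→d8:-→d9:-→d10:-→d11:H4→d12:H3→d13:-→d14:-→d15:-→d16:-→d17:-→d18:-→d19:-→d20:H0→d21:-→d22:-→d23:-→d24:-→d25:-  best=H0
  - 200.32.0.0/12 clear@12
  - 105.214.184.0/21 clear@21
  add 91.89.0.0/16 -> H2 at depth 16
  ? 91.89.30.90  path d0:-→d1:-→d2:-→d3:-→d4:-→d5:-→d6:-→d7:-→d8:H0→d9:-→d10:-→d11:-→d12:-→d13:-→d14:-→d15:-→d16:H2→d17:-→d18:-→d19:-→d20:-→d21:-→d22:-→d23:-→d24:-→d25:-→d26:-→d27:H0→d28:-→d29:-→d30:-→d31:-→d32:H0  best=H0
  add 105.214.186.0/24 -> H4 at depth 24
  add 0.0.0.0/0 -> H5 at depth 0
  - 105.214.186.0/24 clear@24
  add 0.0.0.0/0 -> H3 at depth 0
  add 105.208.0.0/12 -> H1 at depth 12
  ? 91.89.30.90  path d0:H3→d1:-→d2:-→d3:-→d4:-→d5:-→d6:-→d7:-→d8:H0→d9:-→d10:-→d11:-→d12:-→d13:-→d14:-→d15:-→d16:H2→d17:-→d18:-→d19:-→d20:-→d21:-→d22:-→d23:-→d24:-→d25:-→d26:-→d27:H0→d28:-→d29:-→d30:-→d31:-→d32:H0  best=H0
  add 200.40.0.0/14 -> H3 at depth 14
  ? 129.249.240.169  path d0:H3→d1:-→d2:-  best=H3
  ? 105.208.0.1  path d0:H3→d1:-→d2:-→d3:-→d4:-→d5:-→d6:-→d7:-→d8:-→d9:-→d10:-→d11:-→d12:H1→d13:-  best=H1
  ? 200.40.164.224  path d0:H3→d1:-→d2:-→d3:-→d4:-→d5:-→d6:-→d7:-→d8:-→d9:-→d10:-→d11:H4→d12:-→d13:-→d14:H3→d15:-→d16:-→d17:-→d18:-→d19:-→d20:H0→d21:-→d22:-→d23:-→d24:-→d25:-→d26:-→d27:H3→d28:-  best=H3
  ? 190.227.219.98  path d0:H3→d1:-→d2:-→d3:-→d4:-→d5:-→d6:-  best=H3
  ? 91.89.0.1  path d0:H3→d1:-→d2:-→d3:-→d4:-→d5:-→d6:-→d7:-→d8:H0→d9:-→d10:-→d11:-→d12:-→d13:-→d14:-→d15:-→d16:H2→d17:-→d18:-→d19:-  best=H2

== LOOKUPS ==
["H3","H0","H0","H3","H3","H3","H0","H0","H0","H3","H1","H3","H3","H2"]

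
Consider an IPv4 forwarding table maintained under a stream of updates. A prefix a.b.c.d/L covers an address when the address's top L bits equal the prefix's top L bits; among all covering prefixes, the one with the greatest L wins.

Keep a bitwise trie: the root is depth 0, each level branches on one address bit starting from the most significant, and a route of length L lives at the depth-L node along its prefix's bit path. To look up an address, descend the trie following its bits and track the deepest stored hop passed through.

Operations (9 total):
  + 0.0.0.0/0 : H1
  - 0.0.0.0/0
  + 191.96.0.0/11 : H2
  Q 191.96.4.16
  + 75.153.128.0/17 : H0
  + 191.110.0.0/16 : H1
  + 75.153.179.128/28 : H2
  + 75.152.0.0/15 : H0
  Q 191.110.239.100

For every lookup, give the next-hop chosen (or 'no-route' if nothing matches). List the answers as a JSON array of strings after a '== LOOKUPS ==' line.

Trace:
  add 0.0.0.0/0 -> H1 at depth 0
  - 0.0.0.0/0 clear@0
  add 191.96.0.0/11 -> H2 at depth 11
  lookup 191.96.4.16: bits 10111111011 walk d0:-→d1:-→d2:-→d3:-→d4:-→d5:-→d6:-→d7:-→d8:-→d9:-→d10:-→d11:H2 -> H2
  add 75.153.128.0/17 -> H0 at depth 17
  add 191.110.0.0/16 -> H1 at depth 16
  add 75.153.179.128/28 -> H2 at depth 28
  add 75.152.0.0/15 -> H0 at depth 15
  lookup 191.110.239.100: bits 1011111101101110 walk d0:-→d1:-→d2:-→d3:-→d4:-→d5:-→d6:-→d7:-→d8:-→d9:-→d10:-→d11:H2→d12:-→d13:-→d14:-→d15:-→d16:H1 -> H1

== LOOKUPS ==
["H2","H1"]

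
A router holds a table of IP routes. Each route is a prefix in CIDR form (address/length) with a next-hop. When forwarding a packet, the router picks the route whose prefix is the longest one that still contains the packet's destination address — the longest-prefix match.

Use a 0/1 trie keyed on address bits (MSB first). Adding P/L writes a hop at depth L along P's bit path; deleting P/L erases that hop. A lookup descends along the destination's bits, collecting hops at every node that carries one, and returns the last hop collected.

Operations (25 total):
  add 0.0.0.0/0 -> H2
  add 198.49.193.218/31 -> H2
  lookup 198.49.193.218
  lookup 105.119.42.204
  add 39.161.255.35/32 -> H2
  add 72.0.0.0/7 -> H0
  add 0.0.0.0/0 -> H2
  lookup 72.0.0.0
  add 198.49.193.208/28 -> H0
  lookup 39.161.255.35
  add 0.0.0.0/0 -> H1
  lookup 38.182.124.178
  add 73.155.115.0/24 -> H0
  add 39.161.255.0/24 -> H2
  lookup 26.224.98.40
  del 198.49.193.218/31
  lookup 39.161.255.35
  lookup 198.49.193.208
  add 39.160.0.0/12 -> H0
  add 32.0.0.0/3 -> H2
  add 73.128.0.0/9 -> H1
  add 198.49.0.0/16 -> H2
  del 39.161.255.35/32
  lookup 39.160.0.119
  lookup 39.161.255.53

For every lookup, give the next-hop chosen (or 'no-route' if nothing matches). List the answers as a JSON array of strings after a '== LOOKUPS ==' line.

Trace:
  + 0.0.0.0/0 (H2) depth=0
  + 198.49.193.218/31 (H2) depth=31
  ? 198.49.193.218  path d0:H2→d1:-→d2:-→d3:-→d4:-→d5:-→d6:-→d7:-→d8:-→d9:-→d10:-→d11:-→d12:-→d13:-→d14:-→d15:-→d16:-→d17:-→d18:-→d19:-→d20:-→d21:-→d22:-→d23:-→d24:-→d25:-→d26:-→d27:-→d28:-→d29:-→d30:-→d31:H2  best=H2
  ? 105.119.42.204  path d0:H2  best=H2
  + 39.161.255.35/32 (H2) depth=32
  + 72.0.0.0/7 (H0) depth=7
  + 0.0.0.0/0 (H2) depth=0
  ? 72.0.0.0  path d0:H2→d1:-→d2:-→d3:-→d4:-→d5:-→d6:-→d7:H0  best=H0
  + 198.49.193.208/28 (H0) depth=28
  ? 39.161.255.35  path d0:H2→d1:-→d2:-→d3:-→d4:-→d5:-→d6:-→d7:-→d8:-→d9:-→d10:-→d11:-→d12:-→d13:-→d14:-→d15:-→d16:-→d17:-→d18:-→d19:-→d20:-→d21:-→d22:-→d23:-→d24:-→d25:-→d26:-→d27:-→d28:-→d29:-→d30:-→d31:-→d32:H2  best=H2
  + 0.0.0.0/0 (H1) depth=0
  ? 38.182.124.178  path d0:H1→d1:-→d2:-→d3:-→d4:-→d5:-→d6:-→d7:-  best=H1
  + 73.155.115.0/24 (H0) depth=24
  + 39.161.255.0/24 (H2) depth=24
  ? 26.224.98.40  path d0:H1→d1:-→d2:-  best=H1
  - 198.49.193.218/31 clear@31
  ? 39.161.255.35  path d0:H1→d1:-→d2:-→d3:-→d4:-→d5:-→d6:-→d7:-→d8:-→d9:-→d10:-→d11:-→d12:-→d13:-→d14:-→d15:-→d16:-→d17:-→d18:-→d19:-→d20:-→d21:-→d22:-→d23:-→d24:H2→d25:-→d26:-→d27:-→d28:-→d29:-→d30:-→d31:-→d32:H2  best=H2
  ? 198.49.193.208  path d0:H1→d1:-→d2:-→d3:-→d4:-→d5:-→d6:-→d7:-→d8:-→d9:-→d10:-→d11:-→d12:-→d13:-→d14:-→d15:-→d16:-→d17:-→d18:-→d19:-→d20:-→d21:-→d22:-→d23:-→d24:-→d25:-→d26:-→d27:-→d28:H0  best=H0
  + 39.160.0.0/12 (H0) depth=12
  + 32.0.0.0/3 (H2) depth=3
  + 73.128.0.0/9 (H1) depth=9
  + 198.49.0.0/16 (H2) depth=16
  - 39.161.255.35/32 clear@32
  ? 39.160.0.119  path d0:H1→d1:-→d2:-→d3:H2→d4:-→d5:-→d6:-→d7:-→d8:-→d9:-→d10:-→d11:-→d12:H0→d13:-→d14:-→d15:-  best=H0
  ? 39.161.255.53  path d0:H1→d1:-→d2:-→d3:H2→d4:-→d5:-→d6:-→d7:-→d8:-→d9:-→d10:-→d11:-→d12:H0→d13:-→d14:-→d15:-→d16:-→d17:-→d18:-→d19:-→d20:-→d21:-→d22:-→d23:-→d24:H2→d25:-→d26:-→d27:-  best=H2

== LOOKUPS ==
["H2","H2","H0","H2","H1","H1","H2","H0","H0","H2"]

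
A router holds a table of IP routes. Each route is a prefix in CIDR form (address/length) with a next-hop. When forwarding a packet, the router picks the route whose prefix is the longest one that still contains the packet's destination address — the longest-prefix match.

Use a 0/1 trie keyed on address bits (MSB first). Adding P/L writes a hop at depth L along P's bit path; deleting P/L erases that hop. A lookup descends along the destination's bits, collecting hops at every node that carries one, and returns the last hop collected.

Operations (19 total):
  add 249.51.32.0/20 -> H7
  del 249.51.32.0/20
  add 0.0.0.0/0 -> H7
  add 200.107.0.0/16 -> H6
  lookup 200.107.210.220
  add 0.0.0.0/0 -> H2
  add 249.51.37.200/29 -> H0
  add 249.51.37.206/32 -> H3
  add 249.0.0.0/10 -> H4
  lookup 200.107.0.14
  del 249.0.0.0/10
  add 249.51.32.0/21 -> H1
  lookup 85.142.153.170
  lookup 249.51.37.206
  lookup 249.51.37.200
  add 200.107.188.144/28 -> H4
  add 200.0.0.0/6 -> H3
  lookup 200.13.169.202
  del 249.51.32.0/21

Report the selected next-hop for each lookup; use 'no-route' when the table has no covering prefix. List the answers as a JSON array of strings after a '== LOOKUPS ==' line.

Apply in order:
  add 249.51.32.0/20 -> H7 at depth 20
  - 249.51.32.0/20 clear@20
  add 0.0.0.0/0 -> H7 at depth 0
  add 200.107.0.0/16 -> H6 at depth 16
  ? 200.107.210.220  path d0:H7→d1:-→d2:-→d3:-→d4:-→d5:-→d6:-→d7:-→d8:-→d9:-→d10:-→d11:-→d12:-→d13:-→d14:-→d15:-→d16:H6  best=H6
  add 0.0.0.0/0 -> H2 at depth 0
  add 249.51.37.200/29 -> H0 at depth 29
  add 249.51.37.206/32 -> H3 at depth 32
  add 249.0.0.0/10 -> H4 at depth 10
  ? 200.107.0.14  path d0:H2→d1:-→d2:-→d3:-→d4:-→d5:-→d6:-→d7:-→d8:-→d9:-→d10:-→d11:-→d12:-→d13:-→d14:-→d15:-→d16:H6  best=H6
  - 249.0.0.0/10 clear@10
  add 249.51.32.0/21 -> H1 at depth 21
  ? 85.142.153.170  path d0:H2  best=H2
  ? 249.51.37.206  path d0:H2→d1:-→d2:-→d3:-→d4:-→d5:-→d6:-→d7:-→d8:-→d9:-→d10:-→d11:-→d12:-→d13:-→d14:-→d15:-→d16:-→d17:-→d18:-→d19:-→d20:-→d21:H1→d22:-→d23:-→d24:-→d25:-→d26:-→d27:-→d28:-→d29:H0→d30:-→d31:-→d32:H3  best=H3
  ? 249.51.37.200  path d0:H2→d1:-→d2:-→d3:-→d4:-→d5:-→d6:-→d7:-→d8:-→d9:-→d10:-→d11:-→d12:-→d13:-→d14:-→d15:-→d16:-→d17:-→d18:-→d19:-→d20:-→d21:H1→d22:-→d23:-→d24:-→d25:-→d26:-→d27:-→d28:-→d29:H0  best=H0
  add 200.107.188.144/28 -> H4 at depth 28
  add 200.0.0.0/6 -> H3 at depth 6
  ? 200.13.169.202  path d0:H2→d1:-→d2:-→d3:-→d4:-→d5:-→d6:H3→d7:-→d8:-→d9:-  best=H3
  - 249.51.32.0/21 clear@21

== LOOKUPS ==
["H6","H6","H2","H3","H0","H3"]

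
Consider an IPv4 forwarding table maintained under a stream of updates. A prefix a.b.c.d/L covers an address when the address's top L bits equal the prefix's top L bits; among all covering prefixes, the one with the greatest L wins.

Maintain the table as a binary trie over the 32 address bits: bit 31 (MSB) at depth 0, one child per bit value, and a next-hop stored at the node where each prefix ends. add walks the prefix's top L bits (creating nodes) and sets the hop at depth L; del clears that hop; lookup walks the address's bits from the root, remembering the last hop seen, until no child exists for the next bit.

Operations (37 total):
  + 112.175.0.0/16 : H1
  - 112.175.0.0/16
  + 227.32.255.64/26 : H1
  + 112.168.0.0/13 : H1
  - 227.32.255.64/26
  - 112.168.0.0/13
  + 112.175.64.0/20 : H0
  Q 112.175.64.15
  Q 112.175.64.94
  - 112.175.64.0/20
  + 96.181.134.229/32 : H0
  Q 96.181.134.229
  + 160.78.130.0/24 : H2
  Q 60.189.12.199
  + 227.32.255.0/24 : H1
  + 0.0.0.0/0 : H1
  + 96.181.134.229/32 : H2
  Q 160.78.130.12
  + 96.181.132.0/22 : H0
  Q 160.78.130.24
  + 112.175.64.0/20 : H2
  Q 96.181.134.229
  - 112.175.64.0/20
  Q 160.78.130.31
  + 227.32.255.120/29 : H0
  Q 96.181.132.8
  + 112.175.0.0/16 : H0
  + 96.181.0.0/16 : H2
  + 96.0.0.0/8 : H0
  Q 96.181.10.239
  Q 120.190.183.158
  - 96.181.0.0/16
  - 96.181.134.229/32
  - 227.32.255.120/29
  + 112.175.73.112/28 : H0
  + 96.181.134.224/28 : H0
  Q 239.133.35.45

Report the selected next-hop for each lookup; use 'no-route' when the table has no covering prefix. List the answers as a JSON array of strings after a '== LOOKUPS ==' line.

Apply in order:
  add 112.175.0.0/16 -> H1 at depth 16
  del 112.175.0.0/16 (clear depth 16)
  add 227.32.255.64/26 -> H1 at depth 26
  add 112.168.0.0/13 -> H1 at depth 13
  del 227.32.255.64/26 (clear depth 26)
  del 112.168.0.0/13 (clear depth 13)
  add 112.175.64.0/20 -> H0 at depth 20
  Q 112.175.64.15: descend 01110000101011110100 ; hops seen [H0] ; pick H0
  Q 112.175.64.94: descend 01110000101011110100 ; hops seen [H0] ; pick H0
  del 112.175.64.0/20 (clear depth 20)
  add 96.181.134.229/32 -> H0 at depth 32
  Q 96.181.134.229: descend 01100000101101011000011011100101 ; hops seen [H0] ; pick H0
  add 160.78.130.0/24 -> H2 at depth 24
  Q 60.189.12.199: descend 0 ; hops seen [∅] ; pick no-route
  add 227.32.255.0/24 -> H1 at depth 24
  add 0.0.0.0/0 -> H1 at depth 0
  add 96.181.134.229/32 -> H2 at depth 32
  Q 160.78.130.12: descend 101000000100111010000010 ; hops seen [H1,H2] ; pick H2
  add 96.181.132.0/22 -> H0 at depth 22
  Q 160.78.130.24: descend 101000000100111010000010 ; hops seen [H1,H2] ; pick H2
  add 112.175.64.0/20 -> H2 at depth 20
  Q 96.181.134.229: descend 01100000101101011000011011100101 ; hops seen [H1,H0,H2] ; pick H2
  del 112.175.64.0/20 (clear depth 20)
  Q 160.78.130.31: descend 101000000100111010000010 ; hops seen [H1,H2] ; pick H2
  add 227.32.255.120/29 -> H0 at depth 29
  Q 96.181.132.8: descend 0110000010110101100001 ; hops seen [H1,H0] ; pick H0
  add 112.175.0.0/16 -> H0 at depth 16
  add 96.181.0.0/16 -> H2 at depth 16
  add 96.0.0.0/8 -> H0 at depth 8
  Q 96.181.10.239: descend 0110000010110101 ; hops seen [H1,H0,H2] ; pick H2
  Q 120.190.183.158: descend 0111 ; hops seen [H1] ; pick H1
  del 96.181.0.0/16 (clear depth 16)
  del 96.181.134.229/32 (clear depth 32)
  del 227.32.255.120/29 (clear depth 29)
  add 112.175.73.112/28 -> H0 at depth 28
  add 96.181.134.224/28 -> H0 at depth 28
  Q 239.133.35.45: descend 1110 ; hops seen [H1] ; pick H1

== LOOKUPS ==
["H0","H0","H0","no-route","H2","H2","H2","H2","H0","H2","H1","H1"]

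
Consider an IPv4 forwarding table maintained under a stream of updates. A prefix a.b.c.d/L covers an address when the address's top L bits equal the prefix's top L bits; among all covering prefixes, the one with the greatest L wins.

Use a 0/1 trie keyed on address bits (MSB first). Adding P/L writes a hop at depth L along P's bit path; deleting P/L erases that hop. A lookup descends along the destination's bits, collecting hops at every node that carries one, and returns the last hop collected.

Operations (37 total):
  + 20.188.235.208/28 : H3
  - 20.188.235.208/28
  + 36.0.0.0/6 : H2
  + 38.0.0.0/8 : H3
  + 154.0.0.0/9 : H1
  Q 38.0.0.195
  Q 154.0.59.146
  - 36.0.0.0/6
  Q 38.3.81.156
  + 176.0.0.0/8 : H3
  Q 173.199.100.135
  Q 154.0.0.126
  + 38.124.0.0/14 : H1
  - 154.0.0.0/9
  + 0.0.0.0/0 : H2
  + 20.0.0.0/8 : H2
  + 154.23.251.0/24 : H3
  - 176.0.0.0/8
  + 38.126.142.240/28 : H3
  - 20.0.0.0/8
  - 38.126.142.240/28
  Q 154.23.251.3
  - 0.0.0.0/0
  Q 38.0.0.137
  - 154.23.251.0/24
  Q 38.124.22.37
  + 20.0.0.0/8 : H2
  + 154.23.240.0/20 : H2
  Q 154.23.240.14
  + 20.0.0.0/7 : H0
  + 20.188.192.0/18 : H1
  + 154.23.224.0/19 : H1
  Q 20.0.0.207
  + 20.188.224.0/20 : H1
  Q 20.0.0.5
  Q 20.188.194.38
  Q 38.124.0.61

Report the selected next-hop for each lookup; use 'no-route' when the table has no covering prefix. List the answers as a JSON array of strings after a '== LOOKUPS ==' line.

Trace:
  + 20.188.235.208/28 (H3) depth=28
  - 20.188.235.208/28 clear@28
  + 36.0.0.0/6 (H2) depth=6
  + 38.0.0.0/8 (H3) depth=8
  + 154.0.0.0/9 (H1) depth=9
  ? 38.0.0.195  path d0:-→d1:-→d2:-→d3:-→d4:-→d5:-→d6:H2→d7:-→d8:H3  best=H3
  ? 154.0.59.146  path d0:-→d1:-→d2:-→d3:-→d4:-→d5:-→d6:-→d7:-→d8:-→d9:H1  best=H1
  - 36.0.0.0/6 clear@6
  ? 38.3.81.156  path d0:-→d1:-→d2:-→d3:-→d4:-→d5:-→d6:-→d7:-→d8:H3  best=H3
  + 176.0.0.0/8 (H3) depth=8
  ? 173.199.100.135  path d0:-→d1:-→d2:-→d3:-  best=no-route
  ? 154.0.0.126  path d0:-→d1:-→d2:-→d3:-→d4:-→d5:-→d6:-→d7:-→d8:-→d9:H1  best=H1
  + 38.124.0.0/14 (H1) depth=14
  - 154.0.0.0/9 clear@9
  + 0.0.0.0/0 (H2) depth=0
  + 20.0.0.0/8 (H2) depth=8
  + 154.23.251.0/24 (H3) depth=24
  - 176.0.0.0/8 clear@8
  + 38.126.142.240/28 (H3) depth=28
  - 20.0.0.0/8 clear@8
  - 38.126.142.240/28 clear@28
  ? 154.23.251.3  path d0:H2→d1:-→d2:-→d3:-→d4:-→d5:-→d6:-→d7:-→d8:-→d9:-→d10:-→d11:-→d12:-→d13:-→d14:-→d15:-→d16:-→d17:-→d18:-→d19:-→d20:-→d21:-→d22:-→d23:-→d24:H3  best=H3
  - 0.0.0.0/0 clear@0
  ? 38.0.0.137  path d0:-→d1:-→d2:-→d3:-→d4:-→d5:-→d6:-→d7:-→d8:H3→d9:-  best=H3
  - 154.23.251.0/24 clear@24
  ? 38.124.22.37  path d0:-→d1:-→d2:-→d3:-→d4:-→d5:-→d6:-→d7:-→d8:H3→d9:-→d10:-→d11:-→d12:-→d13:-→d14:H1  best=H1
  + 20.0.0.0/8 (H2) depth=8
  + 154.23.240.0/20 (H2) depth=20
  ? 154.23.240.14  path d0:-→d1:-→d2:-→d3:-→d4:-→d5:-→d6:-→d7:-→d8:-→d9:-→d10:-→d11:-→d12:-→d13:-→d14:-→d15:-→d16:-→d17:-→d18:-→d19:-→d20:H2  best=H2
  + 20.0.0.0/7 (H0) depth=7
  + 20.188.192.0/18 (H1) depth=18
  + 154.23.224.0/19 (H1) depth=19
  ? 20.0.0.207  path d0:-→d1:-→d2:-→d3:-→d4:-→d5:-→d6:-→d7:H0→d8:H2  best=H2
  + 20.188.224.0/20 (H1) depth=20
  ? 20.0.0.5  path d0:-→d1:-→d2:-→d3:-→d4:-→d5:-→d6:-→d7:H0→d8:H2  best=H2
  ? 20.188.194.38  path d0:-→d1:-→d2:-→d3:-→d4:-→d5:-→d6:-→d7:H0→d8:H2→d9:-→d10:-→d11:-→d12:-→d13:-→d14:-→d15:-→d16:-→d17:-→d18:H1  best=H1
  ? 38.124.0.61  path d0:-→d1:-→d2:-→d3:-→d4:-→d5:-→d6:-→d7:-→d8:H3→d9:-→d10:-→d11:-→d12:-→d13:-→d14:H1  best=H1

== LOOKUPS ==
["H3","H1","H3","no-route","H1","H3","H3","H1","H2","H2","H2","H1","H1"]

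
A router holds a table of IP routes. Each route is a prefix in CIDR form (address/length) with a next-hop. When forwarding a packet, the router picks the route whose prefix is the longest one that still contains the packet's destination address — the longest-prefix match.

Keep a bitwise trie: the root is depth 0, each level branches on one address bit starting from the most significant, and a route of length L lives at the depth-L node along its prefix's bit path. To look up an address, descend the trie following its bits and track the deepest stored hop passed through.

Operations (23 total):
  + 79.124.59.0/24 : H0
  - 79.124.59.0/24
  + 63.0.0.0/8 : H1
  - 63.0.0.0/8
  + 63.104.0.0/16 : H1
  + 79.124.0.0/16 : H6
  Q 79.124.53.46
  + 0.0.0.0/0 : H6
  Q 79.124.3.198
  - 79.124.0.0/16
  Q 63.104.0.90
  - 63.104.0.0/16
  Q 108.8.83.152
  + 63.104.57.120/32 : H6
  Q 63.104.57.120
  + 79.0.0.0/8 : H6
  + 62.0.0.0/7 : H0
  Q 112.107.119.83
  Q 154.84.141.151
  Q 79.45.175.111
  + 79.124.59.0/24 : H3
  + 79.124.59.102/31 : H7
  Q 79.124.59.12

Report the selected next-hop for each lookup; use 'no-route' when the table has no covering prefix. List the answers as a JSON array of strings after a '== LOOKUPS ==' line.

Process each operation:
  + 79.124.59.0/24 (H0) depth=24
  del 79.124.59.0/24 (clear depth 24)
  + 63.0.0.0/8 (H1) depth=8
  del 63.0.0.0/8 (clear depth 8)
  + 63.104.0.0/16 (H1) depth=16
  + 79.124.0.0/16 (H6) depth=16
  lookup 79.124.53.46: bits 01001111011111000011 walk d0:-→d1:-→d2:-→d3:-→d4:-→d5:-→d6:-→d7:-→d8:-→d9:-→d10:-→d11:-→d12:-→d13:-→d14:-→d15:-→d16:H6→d17:-→d18:-→d19:-→d20:- -> H6
  + 0.0.0.0/0 (H6) depth=0
  lookup 79.124.3.198: bits 010011110111110000 walk d0:H6→d1:-→d2:-→d3:-→d4:-→d5:-→d6:-→d7:-→d8:-→d9:-→d10:-→d11:-→d12:-→d13:-→d14:-→d15:-→d16:H6→d17:-→d18:- -> H6
  del 79.124.0.0/16 (clear depth 16)
  lookup 63.104.0.90: bits 0011111101101000 walk d0:H6→d1:-→d2:-→d3:-→d4:-→d5:-→d6:-→d7:-→d8:-→d9:-→d10:-→d11:-→d12:-→d13:-→d14:-→d15:-→d16:H1 -> H1
  del 63.104.0.0/16 (clear depth 16)
  lookup 108.8.83.152: bits 01 walk d0:H6→d1:-→d2:- -> H6
  + 63.104.57.120/32 (H6) depth=32
  lookup 63.104.57.120: bits 00111111011010000011100101111000 walk d0:H6→d1:-→d2:-→d3:-→d4:-→d5:-→d6:-→d7:-→d8:-→d9:-→d10:-→d11:-→d12:-→d13:-→d14:-→d15:-→d16:-→d17:-→d18:-→d19:-→d20:-→d21:-→d22:-→d23:-→d24:-→d25:-→d26:-→d27:-→d28:-→d29:-→d30:-→d31:-→d32:H6 -> H6
  + 79.0.0.0/8 (H6) depth=8
  + 62.0.0.0/7 (H0) depth=7
  lookup 112.107.119.83: bits 01 walk d0:H6→d1:-→d2:- -> H6
  lookup 154.84.141.151: bits ε walk d0:H6 -> H6
  lookup 79.45.175.111: bits 010011110 walk d0:H6→d1:-→d2:-→d3:-→d4:-→d5:-→d6:-→d7:-→d8:H6→d9:- -> H6
  + 79.124.59.0/24 (H3) depth=24
  + 79.124.59.102/31 (H7) depth=31
  lookup 79.124.59.12: bits 0100111101111100001110110 walk d0:H6→d1:-→d2:-→d3:-→d4:-→d5:-→d6:-→d7:-→d8:H6→d9:-→d10:-→d11:-→d12:-→d13:-→d14:-→d15:-→d16:-→d17:-→d18:-→d19:-→d20:-→d21:-→d22:-→d23:-→d24:H3→d25:- -> H3

== LOOKUPS ==
["H6","H6","H1","H6","H6","H6","H6","H6","H3"]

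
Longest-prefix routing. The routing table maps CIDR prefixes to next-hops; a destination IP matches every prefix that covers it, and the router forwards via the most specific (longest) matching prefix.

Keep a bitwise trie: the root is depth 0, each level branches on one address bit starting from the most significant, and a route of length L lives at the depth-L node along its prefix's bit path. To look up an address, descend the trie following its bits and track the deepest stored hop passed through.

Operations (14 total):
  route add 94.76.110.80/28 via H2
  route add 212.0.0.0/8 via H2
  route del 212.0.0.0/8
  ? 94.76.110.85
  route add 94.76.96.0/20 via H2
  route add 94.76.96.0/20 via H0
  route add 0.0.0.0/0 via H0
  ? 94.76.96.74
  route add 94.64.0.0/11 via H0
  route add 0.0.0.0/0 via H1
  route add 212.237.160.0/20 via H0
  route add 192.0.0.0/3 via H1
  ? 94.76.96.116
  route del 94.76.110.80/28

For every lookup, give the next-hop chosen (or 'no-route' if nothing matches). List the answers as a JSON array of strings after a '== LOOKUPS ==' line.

Apply in order:
  + 94.76.110.80/28 (H2) depth=28
  + 212.0.0.0/8 (H2) depth=8
  del 212.0.0.0/8 (clear depth 8)
  lookup 94.76.110.85: bits 0101111001001100011011100101 walk d0:-→d1:-→d2:-→d3:-→d4:-→d5:-→d6:-→d7:-→d8:-→d9:-→d10:-→d11:-→d12:-→d13:-→d14:-→d15:-→d16:-→d17:-→d18:-→d19:-→d20:-→d21:-→d22:-→d23:-→d24:-→d25:-→d26:-→d27:-→d28:H2 -> H2
  + 94.76.96.0/20 (H2) depth=20
  + 94.76.96.0/20 (H0) depth=20
  + 0.0.0.0/0 (H0) depth=0
  lookup 94.76.96.74: bits 01011110010011000110 walk d0:H0→d1:-→d2:-→d3:-→d4:-→d5:-→d6:-→d7:-→d8:-→d9:-→d10:-→d11:-→d12:-→d13:-→d14:-→d15:-→d16:-→d17:-→d18:-→d19:-→d20:H0 -> H0
  + 94.64.0.0/11 (H0) depth=11
  + 0.0.0.0/0 (H1) depth=0
  + 212.237.160.0/20 (H0) depth=20
  + 192.0.0.0/3 (H1) depth=3
  lookup 94.76.96.116: bits 01011110010011000110 walk d0:H1→d1:-→d2:-→d3:-→d4:-→d5:-→d6:-→d7:-→d8:-→d9:-→d10:-→d11:H0→d12:-→d13:-→d14:-→d15:-→d16:-→d17:-→d18:-→d19:-→d20:H0 -> H0
  del 94.76.110.80/28 (clear depth 28)

== LOOKUPS ==
["H2","H0","H0"]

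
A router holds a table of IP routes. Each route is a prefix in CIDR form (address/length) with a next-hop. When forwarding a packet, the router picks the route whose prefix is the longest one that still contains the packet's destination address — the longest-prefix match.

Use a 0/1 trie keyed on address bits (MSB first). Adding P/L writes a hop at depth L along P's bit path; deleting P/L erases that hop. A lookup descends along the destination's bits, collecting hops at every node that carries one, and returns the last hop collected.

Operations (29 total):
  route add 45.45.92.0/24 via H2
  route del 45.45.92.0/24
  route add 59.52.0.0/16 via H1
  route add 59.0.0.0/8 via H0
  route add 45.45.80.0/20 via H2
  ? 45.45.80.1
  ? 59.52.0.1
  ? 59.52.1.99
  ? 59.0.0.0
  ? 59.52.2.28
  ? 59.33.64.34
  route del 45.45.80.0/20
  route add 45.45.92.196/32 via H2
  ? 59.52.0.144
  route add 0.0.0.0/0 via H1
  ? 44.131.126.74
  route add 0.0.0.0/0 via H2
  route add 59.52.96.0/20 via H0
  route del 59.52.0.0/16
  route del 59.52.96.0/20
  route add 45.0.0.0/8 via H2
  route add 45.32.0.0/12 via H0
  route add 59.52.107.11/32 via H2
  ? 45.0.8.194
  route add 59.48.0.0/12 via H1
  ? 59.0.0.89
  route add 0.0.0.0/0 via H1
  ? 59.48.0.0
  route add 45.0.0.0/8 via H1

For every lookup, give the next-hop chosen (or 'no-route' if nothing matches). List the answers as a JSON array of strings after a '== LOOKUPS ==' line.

Trace:
  add 45.45.92.0/24 -> H2 at depth 24
  - 45.45.92.0/24 clear@24
  add 59.52.0.0/16 -> H1 at depth 16
  add 59.0.0.0/8 -> H0 at depth 8
  add 45.45.80.0/20 -> H2 at depth 20
  ? 45.45.80.1  path d0:-→d1:-→d2:-→d3:-→d4:-→d5:-→d6:-→d7:-→d8:-→d9:-→d10:-→d11:-→d12:-→d13:-→d14:-→d15:-→d16:-→d17:-→d18:-→d19:-→d20:H2  best=H2
  ? 59.52.0.1  path d0:-→d1:-→d2:-→d3:-→d4:-→d5:-→d6:-→d7:-→d8:H0→d9:-→d10:-→d11:-→d12:-→d13:-→d14:-→d15:-→d16:H1  best=H1
  ? 59.52.1.99  path d0:-→d1:-→d2:-→d3:-→d4:-→d5:-→d6:-→d7:-→d8:H0→d9:-→d10:-→d11:-→d12:-→d13:-→d14:-→d15:-→d16:H1  best=H1
  ? 59.0.0.0  path d0:-→d1:-→d2:-→d3:-→d4:-→d5:-→d6:-→d7:-→d8:H0→d9:-→d10:-  best=H0
  ? 59.52.2.28  path d0:-→d1:-→d2:-→d3:-→d4:-→d5:-→d6:-→d7:-→d8:H0→d9:-→d10:-→d11:-→d12:-→d13:-→d14:-→d15:-→d16:H1  best=H1
  ? 59.33.64.34  path d0:-→d1:-→d2:-→d3:-→d4:-→d5:-→d6:-→d7:-→d8:H0→d9:-→d10:-→d11:-  best=H0
  - 45.45.80.0/20 clear@20
  add 45.45.92.196/32 -> H2 at depth 32
  ? 59.52.0.144  path d0:-→d1:-→d2:-→d3:-→d4:-→d5:-→d6:-→d7:-→d8:H0→d9:-→d10:-→d11:-→d12:-→d13:-→d14:-→d15:-→d16:H1  best=H1
  add 0.0.0.0/0 -> H1 at depth 0
  ? 44.131.126.74  path d0:H1→d1:-→d2:-→d3:-→d4:-→d5:-→d6:-→d7:-  best=H1
  add 0.0.0.0/0 -> H2 at depth 0
  add 59.52.96.0/20 -> H0 at depth 20
  - 59.52.0.0/16 clear@16
  - 59.52.96.0/20 clear@20
  add 45.0.0.0/8 -> H2 at depth 8
  add 45.32.0.0/12 -> H0 at depth 12
  add 59.52.107.11/32 -> H2 at depth 32
  ? 45.0.8.194  path d0:H2→d1:-→d2:-→d3:-→d4:-→d5:-→d6:-→d7:-→d8:H2→d9:-→d10:-  best=H2
  add 59.48.0.0/12 -> H1 at depth 12
  ? 59.0.0.89  path d0:H2→d1:-→d2:-→d3:-→d4:-→d5:-→d6:-→d7:-→d8:H0→d9:-→d10:-  best=H0
  add 0.0.0.0/0 -> H1 at depth 0
  ? 59.48.0.0  path d0:H1→d1:-→d2:-→d3:-→d4:-→d5:-→d6:-→d7:-→d8:H0→d9:-→d10:-→d11:-→d12:H1→d13:-  best=H1
  add 45.0.0.0/8 -> H1 at depth 8

== LOOKUPS ==
["H2","H1","H1","H0","H1","H0","H1","H1","H2","H0","H1"]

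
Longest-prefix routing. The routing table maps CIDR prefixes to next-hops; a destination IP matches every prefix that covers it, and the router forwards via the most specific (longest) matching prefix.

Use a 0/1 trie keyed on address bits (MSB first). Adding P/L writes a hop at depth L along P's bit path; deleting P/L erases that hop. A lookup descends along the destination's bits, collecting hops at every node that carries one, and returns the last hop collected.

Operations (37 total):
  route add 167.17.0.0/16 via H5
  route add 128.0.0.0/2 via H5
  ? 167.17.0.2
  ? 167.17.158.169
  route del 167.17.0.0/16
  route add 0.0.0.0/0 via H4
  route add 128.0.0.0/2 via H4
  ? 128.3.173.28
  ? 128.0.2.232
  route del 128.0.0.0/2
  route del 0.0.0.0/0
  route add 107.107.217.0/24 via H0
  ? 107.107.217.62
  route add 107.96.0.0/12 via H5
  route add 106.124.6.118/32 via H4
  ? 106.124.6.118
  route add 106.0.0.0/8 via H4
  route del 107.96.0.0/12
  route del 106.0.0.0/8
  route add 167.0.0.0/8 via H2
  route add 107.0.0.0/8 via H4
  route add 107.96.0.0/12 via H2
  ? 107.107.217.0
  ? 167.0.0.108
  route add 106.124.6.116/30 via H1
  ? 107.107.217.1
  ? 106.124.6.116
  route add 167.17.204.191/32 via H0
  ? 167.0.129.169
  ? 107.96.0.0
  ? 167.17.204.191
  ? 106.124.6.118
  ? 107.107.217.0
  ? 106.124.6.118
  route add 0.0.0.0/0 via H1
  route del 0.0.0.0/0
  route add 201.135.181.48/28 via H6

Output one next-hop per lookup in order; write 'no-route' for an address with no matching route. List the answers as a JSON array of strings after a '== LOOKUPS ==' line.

Apply in order:
  + 167.17.0.0/16 (H5) depth=16
  + 128.0.0.0/2 (H5) depth=2
  lookup 167.17.0.2: bits 1010011100010001 walk d0:-→d1:-→d2:H5→d3:-→d4:-→d5:-→d6:-→d7:-→d8:-→d9:-→d10:-→d11:-→d12:-→d13:-→d14:-→d15:-→d16:H5 -> H5
  lookup 167.17.158.169: bits 1010011100010001 walk d0:-→d1:-→d2:H5→d3:-→d4:-→d5:-→d6:-→d7:-→d8:-→d9:-→d10:-→d11:-→d12:-→d13:-→d14:-→d15:-→d16:H5 -> H5
  del 167.17.0.0/16 (clear depth 16)
  + 0.0.0.0/0 (H4) depth=0
  + 128.0.0.0/2 (H4) depth=2
  lookup 128.3.173.28: bits 10 walk d0:H4→d1:-→d2:H4 -> H4
  lookup 128.0.2.232: bits 10 walk d0:H4→d1:-→d2:H4 -> H4
  del 128.0.0.0/2 (clear depth 2)
  del 0.0.0.0/0 (clear depth 0)
  + 107.107.217.0/24 (H0) depth=24
  lookup 107.107.217.62: bits 011010110110101111011001 walk d0:-→d1:-→d2:-→d3:-→d4:-→d5:-→d6:-→d7:-→d8:-→d9:-→d10:-→d11:-→d12:-→d13:-→d14:-→d15:-→d16:-→d17:-→d18:-→d19:-→d20:-→d21:-→d22:-→d23:-→d24:H0 -> H0
  + 107.96.0.0/12 (H5) depth=12
  + 106.124.6.118/32 (H4) depth=32
  lookup 106.124.6.118: bits 01101010011111000000011001110110 walk d0:-→d1:-→d2:-→d3:-→d4:-→d5:-→d6:-→d7:-→d8:-→d9:-→d10:-→d11:-→d12:-→d13:-→d14:-→d15:-→d16:-→d17:-→d18:-→d19:-→d20:-→d21:-→d22:-→d23:-→d24:-→d25:-→d26:-→d27:-→d28:-→d29:-→d30:-→d31:-→d32:H4 -> H4
  + 106.0.0.0/8 (H4) depth=8
  del 107.96.0.0/12 (clear depth 12)
  del 106.0.0.0/8 (clear depth 8)
  + 167.0.0.0/8 (H2) depth=8
  + 107.0.0.0/8 (H4) depth=8
  + 107.96.0.0/12 (H2) depth=12
  lookup 107.107.217.0: bits 011010110110101111011001 walk d0:-→d1:-→d2:-→d3:-→d4:-→d5:-→d6:-→d7:-→d8:H4→d9:-→d10:-→d11:-→d12:H2→d13:-→d14:-→d15:-→d16:-→d17:-→d18:-→d19:-→d20:-→d21:-→d22:-→d23:-→d24:H0 -> H0
  lookup 167.0.0.108: bits 10100111000 walk d0:-→d1:-→d2:-→d3:-→d4:-→d5:-→d6:-→d7:-→d8:H2→d9:-→d10:-→d11:- -> H2
  + 106.124.6.116/30 (H1) depth=30
  lookup 107.107.217.1: bits 011010110110101111011001 walk d0:-→d1:-→d2:-→d3:-→d4:-→d5:-→d6:-→d7:-→d8:H4→d9:-→d10:-→d11:-→d12:H2→d13:-→d14:-→d15:-→d16:-→d17:-→d18:-→d19:-→d20:-→d21:-→d22:-→d23:-→d24:H0 -> H0
  lookup 106.124.6.116: bits 011010100111110000000110011101 walk d0:-→d1:-→d2:-→d3:-→d4:-→d5:-→d6:-→d7:-→d8:-→d9:-→d10:-→d11:-→d12:-→d13:-→d14:-→d15:-→d16:-→d17:-→d18:-→d19:-→d20:-→d21:-→d22:-→d23:-→d24:-→d25:-→d26:-→d27:-→d28:-→d29:-→d30:H1 -> H1
  + 167.17.204.191/32 (H0) depth=32
  lookup 167.0.129.169: bits 10100111000 walk d0:-→d1:-→d2:-→d3:-→d4:-→d5:-→d6:-→d7:-→d8:H2→d9:-→d10:-→d11:- -> H2
  lookup 107.96.0.0: bits 011010110110 walk d0:-→d1:-→d2:-→d3:-→d4:-→d5:-→d6:-→d7:-→d8:H4→d9:-→d10:-→d11:-→d12:H2 -> H2
  lookup 167.17.204.191: bits 10100111000100011100110010111111 walk d0:-→d1:-→d2:-→d3:-→d4:-→d5:-→d6:-→d7:-→d8:H2→d9:-→d10:-→d11:-→d12:-→d13:-→d14:-→d15:-→d16:-→d17:-→d18:-→d19:-→d20:-→d21:-→d22:-→d23:-→d24:-→d25:-→d26:-→d27:-→d28:-→d29:-→d30:-→d31:-→d32:H0 -> H0
  lookup 106.124.6.118: bits 01101010011111000000011001110110 walk d0:-→d1:-→d2:-→d3:-→d4:-→d5:-→d6:-→d7:-→d8:-→d9:-→d10:-→d11:-→d12:-→d13:-→d14:-→d15:-→d16:-→d17:-→d18:-→d19:-→d20:-→d21:-→d22:-→d23:-→d24:-→d25:-→d26:-→d27:-→d28:-→d29:-→d30:H1→d31:-→d32:H4 -> H4
  lookup 107.107.217.0: bits 011010110110101111011001 walk d0:-→d1:-→d2:-→d3:-→d4:-→d5:-→d6:-→d7:-→d8:H4→d9:-→d10:-→d11:-→d12:H2→d13:-→d14:-→d15:-→d16:-→d17:-→d18:-→d19:-→d20:-→d21:-→d22:-→d23:-→d24:H0 -> H0
  lookup 106.124.6.118: bits 01101010011111000000011001110110 walk d0:-→d1:-→d2:-→d3:-→d4:-→d5:-→d6:-→d7:-→d8:-→d9:-→d10:-→d11:-→d12:-→d13:-→d14:-→d15:-→d16:-→d17:-→d18:-→d19:-→d20:-→d21:-→d22:-→d23:-→d24:-→d25:-→d26:-→d27:-→d28:-→d29:-→d30:H1→d31:-→d32:H4 -> H4
  + 0.0.0.0/0 (H1) depth=0
  del 0.0.0.0/0 (clear depth 0)
  + 201.135.181.48/28 (H6) depth=28

== LOOKUPS ==
["H5","H5","H4","H4","H0","H4","H0","H2","H0","H1","H2","H2","H0","H4","H0","H4"]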